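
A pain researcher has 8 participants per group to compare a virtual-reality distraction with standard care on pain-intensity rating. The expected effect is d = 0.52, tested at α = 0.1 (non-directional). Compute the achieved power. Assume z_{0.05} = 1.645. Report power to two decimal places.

For two equal groups, power = Φ(d·√(n/2) − z_{α/2}).
d·√(n/2) = 0.52 × √(8/2) = 0.52 × 2.000 = 1.040.
z_β = 1.040 − 1.645 = -0.605.
Power = Φ(-0.605) = 0.273.

power ≈ 0.27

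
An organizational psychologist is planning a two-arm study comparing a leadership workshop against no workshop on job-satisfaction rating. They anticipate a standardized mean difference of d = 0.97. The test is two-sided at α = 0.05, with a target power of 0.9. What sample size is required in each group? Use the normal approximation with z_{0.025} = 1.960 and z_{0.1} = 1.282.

n = 23 per group

For two independent groups with equal n: n = 2·((z_{α/2} + z_β) / d)².
z_{α/2} + z_β = 1.960 + 1.282 = 3.242.
n = 2 × (3.242 / 0.97)² = 2 × 3.342² = 2 × 11.17 = 22.3.
Round up to the next whole participant.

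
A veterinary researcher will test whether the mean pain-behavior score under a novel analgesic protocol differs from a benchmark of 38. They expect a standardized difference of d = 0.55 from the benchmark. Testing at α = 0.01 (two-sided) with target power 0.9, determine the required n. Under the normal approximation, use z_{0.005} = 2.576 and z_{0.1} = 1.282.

n = 50

For a one-sample test: n = ((z_{α/2} + z_β) / d)².
z_{α/2} + z_β = 2.576 + 1.282 = 3.858.
n = (3.858 / 0.55)² = 7.015² = 49.20.
Round up.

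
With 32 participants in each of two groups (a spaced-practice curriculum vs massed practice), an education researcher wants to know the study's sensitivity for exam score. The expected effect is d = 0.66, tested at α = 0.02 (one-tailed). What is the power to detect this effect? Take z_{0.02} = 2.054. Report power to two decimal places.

power ≈ 0.72

For two equal groups, power = Φ(d·√(n/2) − z_{α}).
d·√(n/2) = 0.66 × √(32/2) = 0.66 × 4.000 = 2.640.
z_β = 2.640 − 2.054 = 0.586.
Power = Φ(0.586) = 0.721.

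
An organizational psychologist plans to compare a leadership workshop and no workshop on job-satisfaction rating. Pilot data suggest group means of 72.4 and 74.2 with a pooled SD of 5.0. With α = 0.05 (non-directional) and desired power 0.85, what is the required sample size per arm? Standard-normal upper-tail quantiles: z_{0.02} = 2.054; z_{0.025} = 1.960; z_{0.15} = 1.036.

Cohen's d = |M₁ − M₂| / SD_pooled = |72.4 − 74.2| / 5.0 = 1.8 / 5.0 = 0.360.
For two independent groups with equal n: n = 2·((z_{α/2} + z_β) / d)².
z_{α/2} + z_β = 1.960 + 1.036 = 2.996.
n = 2 × (2.996 / 0.360)² = 2 × 8.322² = 2 × 69.26 = 138.5.
Round up to the next whole participant.

n = 139 per group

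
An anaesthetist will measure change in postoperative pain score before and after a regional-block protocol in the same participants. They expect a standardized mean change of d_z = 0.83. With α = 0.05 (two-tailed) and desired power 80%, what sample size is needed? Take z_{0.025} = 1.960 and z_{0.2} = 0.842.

n = 12 pairs

For a paired (one-sample on differences) test: n = ((z_{α/2} + z_β) / d)².
z_{α/2} + z_β = 1.960 + 0.842 = 2.802.
n = (2.802 / 0.83)² = 3.376² = 11.40.
Round up.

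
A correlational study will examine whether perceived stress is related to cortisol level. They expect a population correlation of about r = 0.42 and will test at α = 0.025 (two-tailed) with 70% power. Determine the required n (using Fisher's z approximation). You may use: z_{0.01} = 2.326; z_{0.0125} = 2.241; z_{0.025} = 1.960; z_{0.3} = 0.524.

n = 42

Fisher's z: C = ½·ln((1+r)/(1−r)) = ½·ln(2.4483) = 0.4477.
n = ((z_{α/2} + z_β)/C)² + 3.
(2.241 + 0.524) / 0.4477 = 2.765 / 0.4477 = 6.176.
n = 6.176² + 3 = 38.14 + 3 = 41.1.
Round up.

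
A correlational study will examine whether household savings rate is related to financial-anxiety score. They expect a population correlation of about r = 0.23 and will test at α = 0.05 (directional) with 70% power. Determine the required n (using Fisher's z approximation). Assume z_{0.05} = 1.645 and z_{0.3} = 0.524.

n = 89

Fisher's z: C = ½·ln((1+r)/(1−r)) = ½·ln(1.5974) = 0.2342.
n = ((z_{α} + z_β)/C)² + 3.
(1.645 + 0.524) / 0.2342 = 2.169 / 0.2342 = 9.261.
n = 9.261² + 3 = 85.77 + 3 = 88.8.
Round up.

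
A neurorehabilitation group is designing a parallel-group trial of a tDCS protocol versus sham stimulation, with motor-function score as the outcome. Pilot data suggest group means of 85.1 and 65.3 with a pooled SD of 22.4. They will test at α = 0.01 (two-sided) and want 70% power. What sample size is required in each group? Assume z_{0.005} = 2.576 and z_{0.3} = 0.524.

Cohen's d = |M₁ − M₂| / SD_pooled = |85.1 − 65.3| / 22.4 = 19.8 / 22.4 = 0.884.
For two independent groups with equal n: n = 2·((z_{α/2} + z_β) / d)².
z_{α/2} + z_β = 2.576 + 0.524 = 3.100.
n = 2 × (3.100 / 0.884)² = 2 × 3.507² = 2 × 12.30 = 24.6.
Round up to the next whole participant.

n = 25 per group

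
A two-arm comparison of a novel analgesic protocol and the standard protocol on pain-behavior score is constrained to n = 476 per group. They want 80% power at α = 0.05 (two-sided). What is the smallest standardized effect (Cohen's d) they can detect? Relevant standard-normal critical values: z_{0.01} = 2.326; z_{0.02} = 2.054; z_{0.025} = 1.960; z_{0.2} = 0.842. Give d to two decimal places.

For two independent groups of n = 476 each: d_min = (z_{α/2} + z_β)·√(2/n).
z-sum = 1.960 + 0.842 = 2.802.
d_min = 2.802 × √(2/476) = 2.802 × 0.0648 = 0.182.

d_min ≈ 0.18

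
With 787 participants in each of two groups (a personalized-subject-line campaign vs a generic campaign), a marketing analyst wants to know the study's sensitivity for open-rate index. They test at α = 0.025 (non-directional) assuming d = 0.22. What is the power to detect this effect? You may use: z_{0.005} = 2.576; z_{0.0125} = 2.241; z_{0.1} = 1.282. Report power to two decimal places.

For two equal groups, power = Φ(d·√(n/2) − z_{α/2}).
d·√(n/2) = 0.22 × √(787/2) = 0.22 × 19.837 = 4.364.
z_β = 4.364 − 2.241 = 2.123.
Power = Φ(2.123) = 0.983.

power ≈ 0.98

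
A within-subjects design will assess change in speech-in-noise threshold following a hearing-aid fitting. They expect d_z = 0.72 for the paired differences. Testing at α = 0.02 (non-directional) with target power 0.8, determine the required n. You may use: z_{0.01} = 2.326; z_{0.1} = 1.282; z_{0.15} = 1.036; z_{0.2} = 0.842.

For a paired (one-sample on differences) test: n = ((z_{α/2} + z_β) / d)².
z_{α/2} + z_β = 2.326 + 0.842 = 3.168.
n = (3.168 / 0.72)² = 4.400² = 19.36.
Round up.

n = 20 pairs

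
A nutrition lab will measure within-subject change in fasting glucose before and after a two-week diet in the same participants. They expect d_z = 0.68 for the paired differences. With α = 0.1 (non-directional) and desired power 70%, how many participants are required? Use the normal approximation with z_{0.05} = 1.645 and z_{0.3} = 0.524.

For a paired (one-sample on differences) test: n = ((z_{α/2} + z_β) / d)².
z_{α/2} + z_β = 1.645 + 0.524 = 2.169.
n = (2.169 / 0.68)² = 3.190² = 10.17.
Round up.

n = 11 pairs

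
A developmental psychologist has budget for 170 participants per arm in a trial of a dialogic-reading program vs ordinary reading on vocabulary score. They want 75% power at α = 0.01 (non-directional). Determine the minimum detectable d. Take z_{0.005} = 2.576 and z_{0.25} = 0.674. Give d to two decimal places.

d_min ≈ 0.35

For two independent groups of n = 170 each: d_min = (z_{α/2} + z_β)·√(2/n).
z-sum = 2.576 + 0.674 = 3.250.
d_min = 3.250 × √(2/170) = 3.250 × 0.1085 = 0.353.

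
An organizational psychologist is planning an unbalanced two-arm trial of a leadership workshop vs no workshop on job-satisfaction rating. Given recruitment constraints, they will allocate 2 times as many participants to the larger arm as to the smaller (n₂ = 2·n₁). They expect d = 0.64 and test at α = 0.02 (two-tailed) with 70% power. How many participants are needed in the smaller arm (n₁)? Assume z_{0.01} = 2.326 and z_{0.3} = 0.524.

n₁ = 30

With allocation ratio k = n₂/n₁ = 2, Var(x̄₁−x̄₂) = σ²(1/n₁ + 1/(k·n₁)) = σ²·(k+1)/(k·n₁).
So n₁ = (1 + 1/k)·((z_{α/2} + z_β)/d)² = 1.500 × (2.850/0.64)².
n₁ = 1.500 × 19.83 = 29.7.
Round up: n₁ = 30, giving n₂ = 2 × 30 = 60.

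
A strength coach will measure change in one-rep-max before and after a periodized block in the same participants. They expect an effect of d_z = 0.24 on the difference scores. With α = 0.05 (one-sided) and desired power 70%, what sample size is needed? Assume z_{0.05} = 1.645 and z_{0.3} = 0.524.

For a paired (one-sample on differences) test: n = ((z_{α} + z_β) / d)².
z_{α} + z_β = 1.645 + 0.524 = 2.169.
n = (2.169 / 0.24)² = 9.037² = 81.68.
Round up.

n = 82 pairs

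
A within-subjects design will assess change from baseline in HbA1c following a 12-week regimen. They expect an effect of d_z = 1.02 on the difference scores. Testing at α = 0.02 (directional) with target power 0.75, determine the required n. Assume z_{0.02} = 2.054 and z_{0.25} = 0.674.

n = 8 pairs

For a paired (one-sample on differences) test: n = ((z_{α} + z_β) / d)².
z_{α} + z_β = 2.054 + 0.674 = 2.728.
n = (2.728 / 1.02)² = 2.675² = 7.15.
Round up.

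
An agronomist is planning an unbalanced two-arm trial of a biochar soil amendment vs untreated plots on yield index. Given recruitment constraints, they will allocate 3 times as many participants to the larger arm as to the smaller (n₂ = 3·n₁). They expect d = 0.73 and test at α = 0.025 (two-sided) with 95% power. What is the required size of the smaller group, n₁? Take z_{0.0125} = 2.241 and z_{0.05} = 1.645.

n₁ = 38

With allocation ratio k = n₂/n₁ = 3, Var(x̄₁−x̄₂) = σ²(1/n₁ + 1/(k·n₁)) = σ²·(k+1)/(k·n₁).
So n₁ = (1 + 1/k)·((z_{α/2} + z_β)/d)² = 1.333 × (3.886/0.73)².
n₁ = 1.333 × 28.34 = 37.8.
Round up: n₁ = 38, giving n₂ = 3 × 38 = 114.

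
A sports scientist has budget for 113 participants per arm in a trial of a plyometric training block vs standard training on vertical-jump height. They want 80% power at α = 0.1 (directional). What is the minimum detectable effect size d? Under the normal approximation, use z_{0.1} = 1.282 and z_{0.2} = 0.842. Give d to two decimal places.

For two independent groups of n = 113 each: d_min = (z_{α} + z_β)·√(2/n).
z-sum = 1.282 + 0.842 = 2.124.
d_min = 2.124 × √(2/113) = 2.124 × 0.1330 = 0.283.

d_min ≈ 0.28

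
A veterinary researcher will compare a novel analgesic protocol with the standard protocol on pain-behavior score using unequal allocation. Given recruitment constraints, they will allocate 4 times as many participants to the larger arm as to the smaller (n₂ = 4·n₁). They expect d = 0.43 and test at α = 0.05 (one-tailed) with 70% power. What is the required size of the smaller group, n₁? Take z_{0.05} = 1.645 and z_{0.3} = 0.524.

With allocation ratio k = n₂/n₁ = 4, Var(x̄₁−x̄₂) = σ²(1/n₁ + 1/(k·n₁)) = σ²·(k+1)/(k·n₁).
So n₁ = (1 + 1/k)·((z_{α} + z_β)/d)² = 1.250 × (2.169/0.43)².
n₁ = 1.250 × 25.44 = 31.8.
Round up: n₁ = 32, giving n₂ = 4 × 32 = 128.

n₁ = 32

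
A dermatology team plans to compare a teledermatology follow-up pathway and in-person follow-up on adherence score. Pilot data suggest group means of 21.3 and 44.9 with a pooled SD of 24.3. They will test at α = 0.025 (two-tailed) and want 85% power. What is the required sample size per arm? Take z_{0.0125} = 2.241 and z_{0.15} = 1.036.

n = 23 per group

Cohen's d = |M₁ − M₂| / SD_pooled = |21.3 − 44.9| / 24.3 = 23.6 / 24.3 = 0.971.
For two independent groups with equal n: n = 2·((z_{α/2} + z_β) / d)².
z_{α/2} + z_β = 2.241 + 1.036 = 3.277.
n = 2 × (3.277 / 0.971)² = 2 × 3.375² = 2 × 11.39 = 22.8.
Round up to the next whole participant.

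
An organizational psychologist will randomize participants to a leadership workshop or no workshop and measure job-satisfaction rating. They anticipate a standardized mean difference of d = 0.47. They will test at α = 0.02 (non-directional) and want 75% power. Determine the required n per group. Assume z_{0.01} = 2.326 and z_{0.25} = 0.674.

For two independent groups with equal n: n = 2·((z_{α/2} + z_β) / d)².
z_{α/2} + z_β = 2.326 + 0.674 = 3.000.
n = 2 × (3.000 / 0.47)² = 2 × 6.383² = 2 × 40.74 = 81.5.
Round up to the next whole participant.

n = 82 per group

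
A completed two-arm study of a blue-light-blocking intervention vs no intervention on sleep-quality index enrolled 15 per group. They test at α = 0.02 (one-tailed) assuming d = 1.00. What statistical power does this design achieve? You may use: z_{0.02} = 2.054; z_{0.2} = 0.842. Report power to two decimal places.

power ≈ 0.75

For two equal groups, power = Φ(d·√(n/2) − z_{α}).
d·√(n/2) = 1.00 × √(15/2) = 1.00 × 2.739 = 2.739.
z_β = 2.739 − 2.054 = 0.685.
Power = Φ(0.685) = 0.753.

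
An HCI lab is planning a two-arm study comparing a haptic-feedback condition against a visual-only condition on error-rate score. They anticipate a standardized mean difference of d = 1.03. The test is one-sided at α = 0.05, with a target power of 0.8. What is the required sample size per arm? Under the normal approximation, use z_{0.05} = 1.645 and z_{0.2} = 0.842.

For two independent groups with equal n: n = 2·((z_{α} + z_β) / d)².
z_{α} + z_β = 1.645 + 0.842 = 2.487.
n = 2 × (2.487 / 1.03)² = 2 × 2.415² = 2 × 5.83 = 11.7.
Round up to the next whole participant.

n = 12 per group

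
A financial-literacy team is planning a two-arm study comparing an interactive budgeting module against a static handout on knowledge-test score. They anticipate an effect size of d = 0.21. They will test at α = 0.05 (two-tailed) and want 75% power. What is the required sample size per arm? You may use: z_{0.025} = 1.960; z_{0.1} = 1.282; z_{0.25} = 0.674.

n = 315 per group

For two independent groups with equal n: n = 2·((z_{α/2} + z_β) / d)².
z_{α/2} + z_β = 1.960 + 0.674 = 2.634.
n = 2 × (2.634 / 0.21)² = 2 × 12.543² = 2 × 157.32 = 314.6.
Round up to the next whole participant.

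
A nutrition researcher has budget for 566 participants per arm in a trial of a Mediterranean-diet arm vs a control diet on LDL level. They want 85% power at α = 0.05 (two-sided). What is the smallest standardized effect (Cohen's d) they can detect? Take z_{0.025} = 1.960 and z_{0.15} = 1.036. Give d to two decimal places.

For two independent groups of n = 566 each: d_min = (z_{α/2} + z_β)·√(2/n).
z-sum = 1.960 + 1.036 = 2.996.
d_min = 2.996 × √(2/566) = 2.996 × 0.0594 = 0.178.

d_min ≈ 0.18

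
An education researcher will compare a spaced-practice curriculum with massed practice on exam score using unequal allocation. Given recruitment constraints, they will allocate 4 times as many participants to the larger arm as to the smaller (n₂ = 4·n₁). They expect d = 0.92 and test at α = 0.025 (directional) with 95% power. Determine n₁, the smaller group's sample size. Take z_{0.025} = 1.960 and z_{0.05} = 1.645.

With allocation ratio k = n₂/n₁ = 4, Var(x̄₁−x̄₂) = σ²(1/n₁ + 1/(k·n₁)) = σ²·(k+1)/(k·n₁).
So n₁ = (1 + 1/k)·((z_{α} + z_β)/d)² = 1.250 × (3.605/0.92)².
n₁ = 1.250 × 15.35 = 19.2.
Round up: n₁ = 20, giving n₂ = 4 × 20 = 80.

n₁ = 20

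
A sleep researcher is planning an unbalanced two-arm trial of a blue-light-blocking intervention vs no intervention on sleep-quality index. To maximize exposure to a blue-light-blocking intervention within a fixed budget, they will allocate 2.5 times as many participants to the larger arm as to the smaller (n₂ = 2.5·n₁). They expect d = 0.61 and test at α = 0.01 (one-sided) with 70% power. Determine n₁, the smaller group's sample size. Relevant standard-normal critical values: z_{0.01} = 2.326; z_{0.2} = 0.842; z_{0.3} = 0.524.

With allocation ratio k = n₂/n₁ = 2.5, Var(x̄₁−x̄₂) = σ²(1/n₁ + 1/(k·n₁)) = σ²·(k+1)/(k·n₁).
So n₁ = (1 + 1/k)·((z_{α} + z_β)/d)² = 1.400 × (2.850/0.61)².
n₁ = 1.400 × 21.83 = 30.6.
Round up: n₁ = 31, giving n₂ = ⌈2.5 × 31⌉ = ⌈77.5⌉ = 78.

n₁ = 31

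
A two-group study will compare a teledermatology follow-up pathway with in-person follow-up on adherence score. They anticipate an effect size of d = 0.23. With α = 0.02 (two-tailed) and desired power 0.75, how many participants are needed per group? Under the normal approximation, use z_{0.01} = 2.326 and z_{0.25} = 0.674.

For two independent groups with equal n: n = 2·((z_{α/2} + z_β) / d)².
z_{α/2} + z_β = 2.326 + 0.674 = 3.000.
n = 2 × (3.000 / 0.23)² = 2 × 13.043² = 2 × 170.13 = 340.3.
Round up to the next whole participant.

n = 341 per group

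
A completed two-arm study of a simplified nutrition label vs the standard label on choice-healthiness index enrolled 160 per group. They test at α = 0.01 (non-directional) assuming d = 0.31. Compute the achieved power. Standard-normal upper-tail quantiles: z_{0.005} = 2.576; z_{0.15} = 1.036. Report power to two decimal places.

power ≈ 0.58

For two equal groups, power = Φ(d·√(n/2) − z_{α/2}).
d·√(n/2) = 0.31 × √(160/2) = 0.31 × 8.944 = 2.773.
z_β = 2.773 − 2.576 = 0.197.
Power = Φ(0.197) = 0.578.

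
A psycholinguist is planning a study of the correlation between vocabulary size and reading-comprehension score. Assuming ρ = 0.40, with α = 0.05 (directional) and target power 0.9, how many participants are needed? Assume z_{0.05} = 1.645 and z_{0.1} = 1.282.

Fisher's z: C = ½·ln((1+r)/(1−r)) = ½·ln(2.3333) = 0.4236.
n = ((z_{α} + z_β)/C)² + 3.
(1.645 + 1.282) / 0.4236 = 2.927 / 0.4236 = 6.910.
n = 6.910² + 3 = 47.75 + 3 = 50.7.
Round up.

n = 51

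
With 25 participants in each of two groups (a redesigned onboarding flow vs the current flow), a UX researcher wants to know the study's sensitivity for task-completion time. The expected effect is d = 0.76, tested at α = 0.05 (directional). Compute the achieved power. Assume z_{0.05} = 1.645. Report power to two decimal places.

power ≈ 0.85

For two equal groups, power = Φ(d·√(n/2) − z_{α}).
d·√(n/2) = 0.76 × √(25/2) = 0.76 × 3.536 = 2.687.
z_β = 2.687 − 1.645 = 1.042.
Power = Φ(1.042) = 0.851.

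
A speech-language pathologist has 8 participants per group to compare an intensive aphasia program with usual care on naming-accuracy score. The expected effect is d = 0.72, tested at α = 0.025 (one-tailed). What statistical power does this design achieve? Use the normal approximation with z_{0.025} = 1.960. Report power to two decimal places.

power ≈ 0.30

For two equal groups, power = Φ(d·√(n/2) − z_{α}).
d·√(n/2) = 0.72 × √(8/2) = 0.72 × 2.000 = 1.440.
z_β = 1.440 − 1.960 = -0.520.
Power = Φ(-0.520) = 0.302.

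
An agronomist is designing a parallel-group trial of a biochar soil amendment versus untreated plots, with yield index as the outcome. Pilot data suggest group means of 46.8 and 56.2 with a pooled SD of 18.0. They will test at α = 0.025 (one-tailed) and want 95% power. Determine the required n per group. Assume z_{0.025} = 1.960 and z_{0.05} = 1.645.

Cohen's d = |M₁ − M₂| / SD_pooled = |46.8 − 56.2| / 18.0 = 9.4 / 18.0 = 0.522.
For two independent groups with equal n: n = 2·((z_{α} + z_β) / d)².
z_{α} + z_β = 1.960 + 1.645 = 3.605.
n = 2 × (3.605 / 0.522)² = 2 × 6.906² = 2 × 47.69 = 95.4.
Round up to the next whole participant.

n = 96 per group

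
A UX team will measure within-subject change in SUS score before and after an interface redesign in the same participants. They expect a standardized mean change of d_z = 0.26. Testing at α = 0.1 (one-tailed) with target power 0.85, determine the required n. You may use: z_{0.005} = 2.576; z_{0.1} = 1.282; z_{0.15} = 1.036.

n = 80 pairs

For a paired (one-sample on differences) test: n = ((z_{α} + z_β) / d)².
z_{α} + z_β = 1.282 + 1.036 = 2.318.
n = (2.318 / 0.26)² = 8.915² = 79.48.
Round up.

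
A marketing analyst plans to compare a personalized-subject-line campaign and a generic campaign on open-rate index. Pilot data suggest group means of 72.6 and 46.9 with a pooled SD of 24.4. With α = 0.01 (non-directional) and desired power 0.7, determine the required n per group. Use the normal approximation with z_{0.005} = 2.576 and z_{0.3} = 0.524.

n = 18 per group

Cohen's d = |M₁ − M₂| / SD_pooled = |72.6 − 46.9| / 24.4 = 25.7 / 24.4 = 1.053.
For two independent groups with equal n: n = 2·((z_{α/2} + z_β) / d)².
z_{α/2} + z_β = 2.576 + 0.524 = 3.100.
n = 2 × (3.100 / 1.053)² = 2 × 2.944² = 2 × 8.67 = 17.3.
Round up to the next whole participant.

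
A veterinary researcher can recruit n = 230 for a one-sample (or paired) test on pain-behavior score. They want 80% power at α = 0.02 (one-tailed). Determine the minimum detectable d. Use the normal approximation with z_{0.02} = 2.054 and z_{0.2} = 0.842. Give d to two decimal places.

d_min ≈ 0.19

For a single sample (or paired design) of n = 230: d_min = (z_{α} + z_β)/√n.
z-sum = 2.054 + 0.842 = 2.896.
d_min = 2.896 / √230 = 2.896 / 15.166 = 0.191.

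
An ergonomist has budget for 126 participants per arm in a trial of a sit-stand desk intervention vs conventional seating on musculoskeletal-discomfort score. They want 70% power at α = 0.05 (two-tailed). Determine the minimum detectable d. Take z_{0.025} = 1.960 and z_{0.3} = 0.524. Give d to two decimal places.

d_min ≈ 0.31

For two independent groups of n = 126 each: d_min = (z_{α/2} + z_β)·√(2/n).
z-sum = 1.960 + 0.524 = 2.484.
d_min = 2.484 × √(2/126) = 2.484 × 0.1260 = 0.313.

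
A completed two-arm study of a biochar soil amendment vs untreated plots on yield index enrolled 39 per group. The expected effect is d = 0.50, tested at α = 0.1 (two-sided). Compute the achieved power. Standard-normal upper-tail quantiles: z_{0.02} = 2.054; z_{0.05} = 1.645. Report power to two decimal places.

power ≈ 0.71

For two equal groups, power = Φ(d·√(n/2) − z_{α/2}).
d·√(n/2) = 0.50 × √(39/2) = 0.50 × 4.416 = 2.208.
z_β = 2.208 − 1.645 = 0.563.
Power = Φ(0.563) = 0.713.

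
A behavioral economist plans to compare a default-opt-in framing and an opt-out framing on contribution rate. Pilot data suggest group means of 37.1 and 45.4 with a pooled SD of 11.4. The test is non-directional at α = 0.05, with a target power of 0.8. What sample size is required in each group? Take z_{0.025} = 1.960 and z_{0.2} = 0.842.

Cohen's d = |M₁ − M₂| / SD_pooled = |37.1 − 45.4| / 11.4 = 8.3 / 11.4 = 0.728.
For two independent groups with equal n: n = 2·((z_{α/2} + z_β) / d)².
z_{α/2} + z_β = 1.960 + 0.842 = 2.802.
n = 2 × (2.802 / 0.728)² = 2 × 3.849² = 2 × 14.81 = 29.6.
Round up to the next whole participant.

n = 30 per group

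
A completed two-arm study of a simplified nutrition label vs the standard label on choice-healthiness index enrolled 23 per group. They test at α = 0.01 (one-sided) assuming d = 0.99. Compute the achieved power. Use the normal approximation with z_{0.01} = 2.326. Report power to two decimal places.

power ≈ 0.85

For two equal groups, power = Φ(d·√(n/2) − z_{α}).
d·√(n/2) = 0.99 × √(23/2) = 0.99 × 3.391 = 3.357.
z_β = 3.357 − 2.326 = 1.031.
Power = Φ(1.031) = 0.849.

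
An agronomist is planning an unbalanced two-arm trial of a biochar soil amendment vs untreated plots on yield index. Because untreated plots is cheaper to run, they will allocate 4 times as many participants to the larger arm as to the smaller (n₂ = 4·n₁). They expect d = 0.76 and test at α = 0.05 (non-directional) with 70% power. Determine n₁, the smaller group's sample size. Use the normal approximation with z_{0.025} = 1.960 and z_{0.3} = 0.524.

With allocation ratio k = n₂/n₁ = 4, Var(x̄₁−x̄₂) = σ²(1/n₁ + 1/(k·n₁)) = σ²·(k+1)/(k·n₁).
So n₁ = (1 + 1/k)·((z_{α/2} + z_β)/d)² = 1.250 × (2.484/0.76)².
n₁ = 1.250 × 10.68 = 13.4.
Round up: n₁ = 14, giving n₂ = 4 × 14 = 56.

n₁ = 14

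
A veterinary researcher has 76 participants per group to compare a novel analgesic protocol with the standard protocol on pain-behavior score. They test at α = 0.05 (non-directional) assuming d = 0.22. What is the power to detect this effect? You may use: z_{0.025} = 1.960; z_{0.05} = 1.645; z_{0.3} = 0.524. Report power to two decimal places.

power ≈ 0.27

For two equal groups, power = Φ(d·√(n/2) − z_{α/2}).
d·√(n/2) = 0.22 × √(76/2) = 0.22 × 6.164 = 1.356.
z_β = 1.356 − 1.960 = -0.604.
Power = Φ(-0.604) = 0.273.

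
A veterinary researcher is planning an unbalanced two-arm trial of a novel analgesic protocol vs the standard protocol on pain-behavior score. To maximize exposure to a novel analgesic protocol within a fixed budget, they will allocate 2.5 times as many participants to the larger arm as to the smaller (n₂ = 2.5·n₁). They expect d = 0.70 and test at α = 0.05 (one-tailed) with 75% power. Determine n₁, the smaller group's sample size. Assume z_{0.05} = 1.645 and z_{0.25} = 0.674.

With allocation ratio k = n₂/n₁ = 2.5, Var(x̄₁−x̄₂) = σ²(1/n₁ + 1/(k·n₁)) = σ²·(k+1)/(k·n₁).
So n₁ = (1 + 1/k)·((z_{α} + z_β)/d)² = 1.400 × (2.319/0.70)².
n₁ = 1.400 × 10.98 = 15.4.
Round up: n₁ = 16, giving n₂ = 2.5 × 16 = 40.

n₁ = 16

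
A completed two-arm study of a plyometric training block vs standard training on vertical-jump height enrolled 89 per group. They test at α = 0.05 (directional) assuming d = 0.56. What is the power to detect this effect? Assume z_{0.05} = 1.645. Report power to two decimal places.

For two equal groups, power = Φ(d·√(n/2) − z_{α}).
d·√(n/2) = 0.56 × √(89/2) = 0.56 × 6.671 = 3.736.
z_β = 3.736 − 1.645 = 2.091.
Power = Φ(2.091) = 0.982.

power ≈ 0.98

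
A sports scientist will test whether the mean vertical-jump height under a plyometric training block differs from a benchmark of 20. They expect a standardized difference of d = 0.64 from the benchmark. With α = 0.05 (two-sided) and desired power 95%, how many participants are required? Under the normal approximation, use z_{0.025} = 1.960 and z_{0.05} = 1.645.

n = 32

For a one-sample test: n = ((z_{α/2} + z_β) / d)².
z_{α/2} + z_β = 1.960 + 1.645 = 3.605.
n = (3.605 / 0.64)² = 5.633² = 31.73.
Round up.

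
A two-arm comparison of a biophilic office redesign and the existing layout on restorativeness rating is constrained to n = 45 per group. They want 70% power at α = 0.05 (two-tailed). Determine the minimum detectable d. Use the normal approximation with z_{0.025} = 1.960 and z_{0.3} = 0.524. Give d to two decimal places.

d_min ≈ 0.52

For two independent groups of n = 45 each: d_min = (z_{α/2} + z_β)·√(2/n).
z-sum = 1.960 + 0.524 = 2.484.
d_min = 2.484 × √(2/45) = 2.484 × 0.2108 = 0.524.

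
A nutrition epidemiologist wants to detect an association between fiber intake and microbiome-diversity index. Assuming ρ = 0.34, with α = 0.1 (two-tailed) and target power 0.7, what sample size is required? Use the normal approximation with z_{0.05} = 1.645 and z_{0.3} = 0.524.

n = 41

Fisher's z: C = ½·ln((1+r)/(1−r)) = ½·ln(2.0303) = 0.3541.
n = ((z_{α/2} + z_β)/C)² + 3.
(1.645 + 0.524) / 0.3541 = 2.169 / 0.3541 = 6.125.
n = 6.125² + 3 = 37.52 + 3 = 40.5.
Round up.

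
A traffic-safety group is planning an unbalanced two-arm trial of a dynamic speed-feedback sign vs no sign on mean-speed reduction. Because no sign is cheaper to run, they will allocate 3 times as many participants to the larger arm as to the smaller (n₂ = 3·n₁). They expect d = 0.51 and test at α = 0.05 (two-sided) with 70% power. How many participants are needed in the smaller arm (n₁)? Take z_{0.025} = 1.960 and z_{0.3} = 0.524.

With allocation ratio k = n₂/n₁ = 3, Var(x̄₁−x̄₂) = σ²(1/n₁ + 1/(k·n₁)) = σ²·(k+1)/(k·n₁).
So n₁ = (1 + 1/k)·((z_{α/2} + z_β)/d)² = 1.333 × (2.484/0.51)².
n₁ = 1.333 × 23.72 = 31.6.
Round up: n₁ = 32, giving n₂ = 3 × 32 = 96.

n₁ = 32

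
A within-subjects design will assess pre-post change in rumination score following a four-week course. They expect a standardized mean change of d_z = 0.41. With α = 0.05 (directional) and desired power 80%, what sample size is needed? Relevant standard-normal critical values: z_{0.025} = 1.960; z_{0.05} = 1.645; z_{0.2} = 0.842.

n = 37 pairs

For a paired (one-sample on differences) test: n = ((z_{α} + z_β) / d)².
z_{α} + z_β = 1.645 + 0.842 = 2.487.
n = (2.487 / 0.41)² = 6.066² = 36.79.
Round up.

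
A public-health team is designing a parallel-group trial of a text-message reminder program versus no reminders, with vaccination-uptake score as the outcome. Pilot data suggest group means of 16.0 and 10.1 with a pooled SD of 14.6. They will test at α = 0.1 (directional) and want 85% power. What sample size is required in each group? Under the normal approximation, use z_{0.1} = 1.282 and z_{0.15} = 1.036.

Cohen's d = |M₁ − M₂| / SD_pooled = |16.0 − 10.1| / 14.6 = 5.9 / 14.6 = 0.404.
For two independent groups with equal n: n = 2·((z_{α} + z_β) / d)².
z_{α} + z_β = 1.282 + 1.036 = 2.318.
n = 2 × (2.318 / 0.404)² = 2 × 5.738² = 2 × 32.92 = 65.8.
Round up to the next whole participant.

n = 66 per group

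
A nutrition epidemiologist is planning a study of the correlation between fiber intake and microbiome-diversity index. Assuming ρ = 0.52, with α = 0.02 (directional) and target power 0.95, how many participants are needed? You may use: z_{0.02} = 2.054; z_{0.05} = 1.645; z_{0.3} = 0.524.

n = 45

Fisher's z: C = ½·ln((1+r)/(1−r)) = ½·ln(3.1667) = 0.5763.
n = ((z_{α} + z_β)/C)² + 3.
(2.054 + 1.645) / 0.5763 = 3.699 / 0.5763 = 6.419.
n = 6.419² + 3 = 41.20 + 3 = 44.2.
Round up.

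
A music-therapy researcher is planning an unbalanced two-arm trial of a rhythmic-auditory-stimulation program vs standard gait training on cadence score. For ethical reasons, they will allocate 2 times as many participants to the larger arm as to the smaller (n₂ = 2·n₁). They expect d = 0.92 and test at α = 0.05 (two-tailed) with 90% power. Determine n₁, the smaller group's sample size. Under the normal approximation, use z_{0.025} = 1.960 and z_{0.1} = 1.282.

n₁ = 19

With allocation ratio k = n₂/n₁ = 2, Var(x̄₁−x̄₂) = σ²(1/n₁ + 1/(k·n₁)) = σ²·(k+1)/(k·n₁).
So n₁ = (1 + 1/k)·((z_{α/2} + z_β)/d)² = 1.500 × (3.242/0.92)².
n₁ = 1.500 × 12.42 = 18.6.
Round up: n₁ = 19, giving n₂ = 2 × 19 = 38.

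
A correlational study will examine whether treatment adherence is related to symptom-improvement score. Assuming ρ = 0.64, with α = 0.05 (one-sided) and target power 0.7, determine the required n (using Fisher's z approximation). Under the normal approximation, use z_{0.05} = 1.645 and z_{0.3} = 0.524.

Fisher's z: C = ½·ln((1+r)/(1−r)) = ½·ln(4.5556) = 0.7582.
n = ((z_{α} + z_β)/C)² + 3.
(1.645 + 0.524) / 0.7582 = 2.169 / 0.7582 = 2.861.
n = 2.861² + 3 = 8.18 + 3 = 11.2.
Round up.

n = 12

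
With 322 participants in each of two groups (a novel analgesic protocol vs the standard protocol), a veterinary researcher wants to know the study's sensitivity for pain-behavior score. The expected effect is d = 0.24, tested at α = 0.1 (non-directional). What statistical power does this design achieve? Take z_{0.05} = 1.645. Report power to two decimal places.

For two equal groups, power = Φ(d·√(n/2) − z_{α/2}).
d·√(n/2) = 0.24 × √(322/2) = 0.24 × 12.689 = 3.045.
z_β = 3.045 − 1.645 = 1.400.
Power = Φ(1.400) = 0.919.

power ≈ 0.92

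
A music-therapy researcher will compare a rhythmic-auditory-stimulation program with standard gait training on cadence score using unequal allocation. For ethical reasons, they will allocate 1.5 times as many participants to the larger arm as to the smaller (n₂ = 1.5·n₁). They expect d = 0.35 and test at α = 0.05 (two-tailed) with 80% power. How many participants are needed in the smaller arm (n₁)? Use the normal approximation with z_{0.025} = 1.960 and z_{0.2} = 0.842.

n₁ = 107

With allocation ratio k = n₂/n₁ = 1.5, Var(x̄₁−x̄₂) = σ²(1/n₁ + 1/(k·n₁)) = σ²·(k+1)/(k·n₁).
So n₁ = (1 + 1/k)·((z_{α/2} + z_β)/d)² = 1.667 × (2.802/0.35)².
n₁ = 1.667 × 64.09 = 106.8.
Round up: n₁ = 107, giving n₂ = ⌈1.5 × 107⌉ = ⌈160.5⌉ = 161.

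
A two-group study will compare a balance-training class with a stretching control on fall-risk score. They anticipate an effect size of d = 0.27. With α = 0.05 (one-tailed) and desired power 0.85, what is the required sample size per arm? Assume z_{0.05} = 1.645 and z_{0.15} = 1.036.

For two independent groups with equal n: n = 2·((z_{α} + z_β) / d)².
z_{α} + z_β = 1.645 + 1.036 = 2.681.
n = 2 × (2.681 / 0.27)² = 2 × 9.930² = 2 × 98.60 = 197.2.
Round up to the next whole participant.

n = 198 per group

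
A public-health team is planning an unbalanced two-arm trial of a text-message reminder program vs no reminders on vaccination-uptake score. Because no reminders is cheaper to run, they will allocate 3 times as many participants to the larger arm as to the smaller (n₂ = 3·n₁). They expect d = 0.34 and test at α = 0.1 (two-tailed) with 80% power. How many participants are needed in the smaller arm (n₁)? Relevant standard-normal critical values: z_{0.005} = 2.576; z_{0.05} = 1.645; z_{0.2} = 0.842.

With allocation ratio k = n₂/n₁ = 3, Var(x̄₁−x̄₂) = σ²(1/n₁ + 1/(k·n₁)) = σ²·(k+1)/(k·n₁).
So n₁ = (1 + 1/k)·((z_{α/2} + z_β)/d)² = 1.333 × (2.487/0.34)².
n₁ = 1.333 × 53.50 = 71.3.
Round up: n₁ = 72, giving n₂ = 3 × 72 = 216.

n₁ = 72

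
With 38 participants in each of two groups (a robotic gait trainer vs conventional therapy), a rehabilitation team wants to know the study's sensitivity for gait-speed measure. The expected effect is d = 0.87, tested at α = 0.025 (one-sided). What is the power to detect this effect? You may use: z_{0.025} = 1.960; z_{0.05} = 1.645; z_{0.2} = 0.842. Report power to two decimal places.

For two equal groups, power = Φ(d·√(n/2) − z_{α}).
d·√(n/2) = 0.87 × √(38/2) = 0.87 × 4.359 = 3.792.
z_β = 3.792 − 1.960 = 1.832.
Power = Φ(1.832) = 0.967.

power ≈ 0.97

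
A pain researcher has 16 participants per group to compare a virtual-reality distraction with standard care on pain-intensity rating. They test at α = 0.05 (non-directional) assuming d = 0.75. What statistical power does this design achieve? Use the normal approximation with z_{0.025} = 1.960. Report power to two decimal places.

For two equal groups, power = Φ(d·√(n/2) − z_{α/2}).
d·√(n/2) = 0.75 × √(16/2) = 0.75 × 2.828 = 2.121.
z_β = 2.121 − 1.960 = 0.161.
Power = Φ(0.161) = 0.564.

power ≈ 0.56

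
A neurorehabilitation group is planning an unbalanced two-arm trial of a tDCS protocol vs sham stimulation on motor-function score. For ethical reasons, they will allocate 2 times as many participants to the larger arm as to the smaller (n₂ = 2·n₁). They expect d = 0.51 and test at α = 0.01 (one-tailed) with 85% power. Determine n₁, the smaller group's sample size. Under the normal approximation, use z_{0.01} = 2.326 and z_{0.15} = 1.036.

n₁ = 66

With allocation ratio k = n₂/n₁ = 2, Var(x̄₁−x̄₂) = σ²(1/n₁ + 1/(k·n₁)) = σ²·(k+1)/(k·n₁).
So n₁ = (1 + 1/k)·((z_{α} + z_β)/d)² = 1.500 × (3.362/0.51)².
n₁ = 1.500 × 43.46 = 65.2.
Round up: n₁ = 66, giving n₂ = 2 × 66 = 132.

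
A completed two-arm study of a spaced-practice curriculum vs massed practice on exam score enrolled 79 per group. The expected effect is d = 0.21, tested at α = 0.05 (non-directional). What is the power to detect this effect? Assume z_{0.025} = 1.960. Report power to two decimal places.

power ≈ 0.26

For two equal groups, power = Φ(d·√(n/2) − z_{α/2}).
d·√(n/2) = 0.21 × √(79/2) = 0.21 × 6.285 = 1.320.
z_β = 1.320 − 1.960 = -0.640.
Power = Φ(-0.640) = 0.261.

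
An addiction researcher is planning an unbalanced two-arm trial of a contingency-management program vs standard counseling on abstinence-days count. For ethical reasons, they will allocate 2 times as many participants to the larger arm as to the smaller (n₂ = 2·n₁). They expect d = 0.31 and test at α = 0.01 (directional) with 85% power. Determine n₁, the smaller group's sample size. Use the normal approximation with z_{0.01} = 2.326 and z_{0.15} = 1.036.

With allocation ratio k = n₂/n₁ = 2, Var(x̄₁−x̄₂) = σ²(1/n₁ + 1/(k·n₁)) = σ²·(k+1)/(k·n₁).
So n₁ = (1 + 1/k)·((z_{α} + z_β)/d)² = 1.500 × (3.362/0.31)².
n₁ = 1.500 × 117.62 = 176.4.
Round up: n₁ = 177, giving n₂ = 2 × 177 = 354.

n₁ = 177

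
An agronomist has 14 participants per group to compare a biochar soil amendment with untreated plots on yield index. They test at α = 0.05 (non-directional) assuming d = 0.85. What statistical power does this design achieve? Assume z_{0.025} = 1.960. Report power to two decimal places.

power ≈ 0.61

For two equal groups, power = Φ(d·√(n/2) − z_{α/2}).
d·√(n/2) = 0.85 × √(14/2) = 0.85 × 2.646 = 2.249.
z_β = 2.249 − 1.960 = 0.289.
Power = Φ(0.289) = 0.614.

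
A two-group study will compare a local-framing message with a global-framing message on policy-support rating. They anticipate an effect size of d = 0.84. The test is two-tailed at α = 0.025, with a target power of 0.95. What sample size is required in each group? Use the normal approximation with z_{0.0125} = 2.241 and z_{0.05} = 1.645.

n = 43 per group

For two independent groups with equal n: n = 2·((z_{α/2} + z_β) / d)².
z_{α/2} + z_β = 2.241 + 1.645 = 3.886.
n = 2 × (3.886 / 0.84)² = 2 × 4.626² = 2 × 21.40 = 42.8.
Round up to the next whole participant.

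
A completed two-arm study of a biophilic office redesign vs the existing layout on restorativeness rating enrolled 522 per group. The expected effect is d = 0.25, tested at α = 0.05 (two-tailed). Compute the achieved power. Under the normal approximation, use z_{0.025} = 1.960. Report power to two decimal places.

For two equal groups, power = Φ(d·√(n/2) − z_{α/2}).
d·√(n/2) = 0.25 × √(522/2) = 0.25 × 16.155 = 4.039.
z_β = 4.039 − 1.960 = 2.079.
Power = Φ(2.079) = 0.981.

power ≈ 0.98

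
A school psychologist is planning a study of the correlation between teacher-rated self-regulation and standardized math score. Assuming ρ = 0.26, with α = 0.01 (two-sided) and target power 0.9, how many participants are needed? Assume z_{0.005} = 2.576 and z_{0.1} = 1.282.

n = 214

Fisher's z: C = ½·ln((1+r)/(1−r)) = ½·ln(1.7027) = 0.2661.
n = ((z_{α/2} + z_β)/C)² + 3.
(2.576 + 1.282) / 0.2661 = 3.858 / 0.2661 = 14.498.
n = 14.498² + 3 = 210.20 + 3 = 213.2.
Round up.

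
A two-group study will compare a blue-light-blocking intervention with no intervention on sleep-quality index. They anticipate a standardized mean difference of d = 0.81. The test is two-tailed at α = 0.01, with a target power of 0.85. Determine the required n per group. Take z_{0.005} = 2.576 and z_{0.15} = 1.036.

For two independent groups with equal n: n = 2·((z_{α/2} + z_β) / d)².
z_{α/2} + z_β = 2.576 + 1.036 = 3.612.
n = 2 × (3.612 / 0.81)² = 2 × 4.459² = 2 × 19.88 = 39.8.
Round up to the next whole participant.

n = 40 per group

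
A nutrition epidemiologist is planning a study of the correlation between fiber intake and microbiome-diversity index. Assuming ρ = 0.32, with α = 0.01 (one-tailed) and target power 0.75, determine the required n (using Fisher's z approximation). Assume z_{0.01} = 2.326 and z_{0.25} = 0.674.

n = 85

Fisher's z: C = ½·ln((1+r)/(1−r)) = ½·ln(1.9412) = 0.3316.
n = ((z_{α} + z_β)/C)² + 3.
(2.326 + 0.674) / 0.3316 = 3.000 / 0.3316 = 9.047.
n = 9.047² + 3 = 81.85 + 3 = 84.8.
Round up.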